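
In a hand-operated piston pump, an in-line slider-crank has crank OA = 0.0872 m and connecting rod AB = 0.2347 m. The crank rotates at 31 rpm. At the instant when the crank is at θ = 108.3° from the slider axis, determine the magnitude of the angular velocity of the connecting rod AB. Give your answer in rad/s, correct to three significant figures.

0.405

ω = 3.246 rad/s (converted from 31 rpm).
The rod makes angle φ with the slider axis where L sinφ = r sinθ; differentiating, L cosφ·φ̇ = r ω cosθ.
L cosφ = √(L² − r² sin²θ) = 0.21961 m.
|ω_rod| = r ω |cosθ| / √(L² − r² sin²θ) = 0.0872·3.246·0.31399/0.21961 = 0.40473 rad/s.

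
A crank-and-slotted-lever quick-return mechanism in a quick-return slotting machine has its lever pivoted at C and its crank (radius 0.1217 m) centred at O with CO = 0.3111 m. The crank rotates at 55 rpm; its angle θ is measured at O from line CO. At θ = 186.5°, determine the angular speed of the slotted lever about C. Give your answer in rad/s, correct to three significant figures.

ω = 5.76 rad/s (from 55 rpm).
Crank pin A relative to C: A = (d + r cosθ, r sinθ); lever angle φ = atan2(r sinθ, d + r cosθ).
Differentiating tanφ: φ̇ = rω(d cosθ + r)/(d² + r² + 2dr cosθ).
d² + r² + 2dr cosθ = |CA|² = 0.0363591 m²;  d cosθ + r = -0.1874 m.
|ω_lever| = |0.1217·5.76·-0.1874| / 0.0363591 = 3.6128 rad/s.

3.61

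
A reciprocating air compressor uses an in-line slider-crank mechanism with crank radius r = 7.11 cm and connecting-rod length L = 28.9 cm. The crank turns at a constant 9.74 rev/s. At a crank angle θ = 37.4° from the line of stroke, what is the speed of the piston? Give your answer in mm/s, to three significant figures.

ω = 2π·9.74 = 61.2 rad/s
For an in-line slider-crank, x = r cosθ + √(L² − r² sin²θ), so v = −rω sinθ·[1 + r cosθ/√(L² − r² sin²θ)].
With r = 0.0711 m, L = 0.289 m, θ = 37.4°: √(L² − r² sin²θ) = 0.28576 m.
v = −0.0711·61.2·0.60738·[1 + 0.0711·0.79441/0.28576] = -3.1652 m/s.
|v| = 3.1652 m/s = 3165.2 mm/s.

3170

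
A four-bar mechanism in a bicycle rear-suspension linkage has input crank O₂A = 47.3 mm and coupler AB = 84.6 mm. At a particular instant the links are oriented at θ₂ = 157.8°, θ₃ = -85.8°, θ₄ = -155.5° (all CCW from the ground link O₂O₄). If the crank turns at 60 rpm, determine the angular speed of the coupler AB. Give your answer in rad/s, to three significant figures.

ω₂ = 6.283 rad/s (from 60 rpm).
Differentiating the loop-closure r₂e^{iθ₂}+r₃e^{iθ₃}=r₁+r₄e^{iθ₄} gives r₂ω₂e^{iθ₂}+r₃ω₃e^{iθ₃}=r₄ω₄e^{iθ₄}.
Eliminating the other unknown: ω₃ = r₂ω₂ sin(θ₄−θ₂) / [r₃ sin(θ₃−θ₄)].
Numerator sine = +0.72777; denominator sine = +0.93789.
Result = 0.0473·6.283·(+0.72777) / (0.0846·(+0.93789)) = +2.7259 rad/s; magnitude 2.7259 rad/s.

2.73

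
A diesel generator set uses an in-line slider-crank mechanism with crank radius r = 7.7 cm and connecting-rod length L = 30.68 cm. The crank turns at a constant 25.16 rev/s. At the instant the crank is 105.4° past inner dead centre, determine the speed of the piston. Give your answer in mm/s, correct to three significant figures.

10900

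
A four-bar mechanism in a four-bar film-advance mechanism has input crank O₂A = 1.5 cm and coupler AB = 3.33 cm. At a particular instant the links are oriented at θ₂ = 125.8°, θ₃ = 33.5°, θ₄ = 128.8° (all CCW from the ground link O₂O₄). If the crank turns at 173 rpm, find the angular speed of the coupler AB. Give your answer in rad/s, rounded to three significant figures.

ω₂ = 18.12 rad/s (from 173 rpm).
Differentiating the loop-closure r₂e^{iθ₂}+r₃e^{iθ₃}=r₁+r₄e^{iθ₄} gives r₂ω₂e^{iθ₂}+r₃ω₃e^{iθ₃}=r₄ω₄e^{iθ₄}.
Eliminating the other unknown: ω₃ = r₂ω₂ sin(θ₄−θ₂) / [r₃ sin(θ₃−θ₄)].
Numerator sine = +0.05234; denominator sine = -0.99572.
Result = 0.015·18.12·(+0.05234) / (0.0333·(-0.99572)) = -0.42893 rad/s; magnitude 0.42893 rad/s.

0.429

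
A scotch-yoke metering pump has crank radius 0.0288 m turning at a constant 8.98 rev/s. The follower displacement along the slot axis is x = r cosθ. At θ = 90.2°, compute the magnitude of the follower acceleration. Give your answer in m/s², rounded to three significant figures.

ω = 56.42 rad/s (from 8.98 rev/s).
x = r cosθ ⇒ ẍ = −rω² cosθ (ω constant).
|a| = rω²|cosθ| = 0.0288·(56.42)²·|cos 90.2°| = 0.32005 m/s².

0.320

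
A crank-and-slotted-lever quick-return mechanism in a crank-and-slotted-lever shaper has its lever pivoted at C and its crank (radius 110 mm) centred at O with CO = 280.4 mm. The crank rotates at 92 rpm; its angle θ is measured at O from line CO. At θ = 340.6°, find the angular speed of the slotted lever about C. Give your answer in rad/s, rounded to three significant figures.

ω = 9.634 rad/s (from 92 rpm).
Crank pin A relative to C: A = (d + r cosθ, r sinθ); lever angle φ = atan2(r sinθ, d + r cosθ).
Differentiating tanφ: φ̇ = rω(d cosθ + r)/(d² + r² + 2dr cosθ).
d² + r² + 2dr cosθ = |CA|² = 0.14891 m²;  d cosθ + r = +0.37448 m.
|ω_lever| = |0.11·9.634·+0.37448| / 0.14891 = 2.6651 rad/s.

2.67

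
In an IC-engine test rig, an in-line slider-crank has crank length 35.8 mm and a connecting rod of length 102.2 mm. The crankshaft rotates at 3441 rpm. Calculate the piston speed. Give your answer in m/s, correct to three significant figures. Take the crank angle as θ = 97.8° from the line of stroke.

ω = 2π·3441/60 = 360.3 rad/s
For an in-line slider-crank, x = r cosθ + √(L² − r² sin²θ), so v = −rω sinθ·[1 + r cosθ/√(L² − r² sin²θ)].
With r = 0.0358 m, L = 0.1022 m, θ = 97.8°: √(L² − r² sin²θ) = 0.095848 m.
v = −0.0358·360.3·0.99075·[1 + 0.0358·-0.13572/0.095848] = -12.133 m/s.
|v| = 12.133 m/s.

12.1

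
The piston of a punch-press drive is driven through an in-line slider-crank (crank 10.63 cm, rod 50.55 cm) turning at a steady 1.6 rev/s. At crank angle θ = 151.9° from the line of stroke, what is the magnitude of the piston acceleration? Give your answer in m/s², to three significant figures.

8.20

ω = 2π·1.6 = 10.05 rad/s
x(θ) = r cosθ + √(L² − r² sin²θ); with ω constant, a = ω²·d²x/dθ².
d²x/dθ² = −r cosθ − r²(cos2θ)/√u − r⁴ sin²2θ/(4u^{3/2}),  u = L² − r² sin²θ = 0.253023 m².
Substituting r = 0.1063 m, L = 0.5055 m, θ = 151.9°: d²x/dθ² = +0.0811 m.
a = ω²·d²x/dθ² = (10.05)²·(+0.0811) = +8.1964 m/s²;  |a| = 8.1964 m/s².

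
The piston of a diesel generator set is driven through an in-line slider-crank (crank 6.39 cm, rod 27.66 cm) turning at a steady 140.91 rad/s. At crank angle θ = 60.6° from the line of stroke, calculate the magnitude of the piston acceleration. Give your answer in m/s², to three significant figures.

ω = 140.9 rad/s
x(θ) = r cosθ + √(L² − r² sin²θ); with ω constant, a = ω²·d²x/dθ².
d²x/dθ² = −r cosθ − r²(cos2θ)/√u − r⁴ sin²2θ/(4u^{3/2}),  u = L² − r² sin²θ = 0.0734083 m².
Substituting r = 0.0639 m, L = 0.2766 m, θ = 60.6°: d²x/dθ² = -0.023715 m.
a = ω²·d²x/dθ² = (140.9)²·(-0.023715) = -470.88 m/s²;  |a| = 470.88 m/s².

471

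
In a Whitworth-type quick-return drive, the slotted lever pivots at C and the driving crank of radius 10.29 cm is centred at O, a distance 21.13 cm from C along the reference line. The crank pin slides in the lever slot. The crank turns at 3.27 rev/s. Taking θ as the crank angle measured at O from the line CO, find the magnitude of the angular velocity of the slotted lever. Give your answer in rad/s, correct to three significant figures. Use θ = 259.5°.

2.88

ω = 20.55 rad/s (from 3.27 rev/s).
Crank pin A relative to C: A = (d + r cosθ, r sinθ); lever angle φ = atan2(r sinθ, d + r cosθ).
Differentiating tanφ: φ̇ = rω(d cosθ + r)/(d² + r² + 2dr cosθ).
d² + r² + 2dr cosθ = |CA|² = 0.0473115 m²;  d cosθ + r = +0.064394 m.
|ω_lever| = |0.1029·20.55·+0.064394| / 0.0473115 = 2.8775 rad/s.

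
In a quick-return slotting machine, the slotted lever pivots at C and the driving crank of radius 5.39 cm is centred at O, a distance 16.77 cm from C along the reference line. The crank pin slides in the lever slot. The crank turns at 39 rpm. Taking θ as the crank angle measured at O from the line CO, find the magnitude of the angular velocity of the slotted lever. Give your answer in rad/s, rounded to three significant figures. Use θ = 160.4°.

ω = 4.084 rad/s (from 39 rpm).
Crank pin A relative to C: A = (d + r cosθ, r sinθ); lever angle φ = atan2(r sinθ, d + r cosθ).
Differentiating tanφ: φ̇ = rω(d cosθ + r)/(d² + r² + 2dr cosθ).
d² + r² + 2dr cosθ = |CA|² = 0.0139979 m²;  d cosθ + r = -0.10408 m.
|ω_lever| = |0.0539·4.084·-0.10408| / 0.0139979 = 1.6368 rad/s.

1.64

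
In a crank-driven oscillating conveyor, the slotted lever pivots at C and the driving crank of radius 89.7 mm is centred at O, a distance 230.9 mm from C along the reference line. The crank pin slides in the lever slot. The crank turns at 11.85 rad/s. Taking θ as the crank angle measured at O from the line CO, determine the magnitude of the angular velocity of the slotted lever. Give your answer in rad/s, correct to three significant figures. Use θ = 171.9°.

7.25

ω = 11.85 rad/s
Crank pin A relative to C: A = (d + r cosθ, r sinθ); lever angle φ = atan2(r sinθ, d + r cosθ).
Differentiating tanφ: φ̇ = rω(d cosθ + r)/(d² + r² + 2dr cosθ).
d² + r² + 2dr cosθ = |CA|² = 0.0203507 m²;  d cosθ + r = -0.1389 m.
|ω_lever| = |0.0897·11.85·-0.1389| / 0.0203507 = 7.2548 rad/s.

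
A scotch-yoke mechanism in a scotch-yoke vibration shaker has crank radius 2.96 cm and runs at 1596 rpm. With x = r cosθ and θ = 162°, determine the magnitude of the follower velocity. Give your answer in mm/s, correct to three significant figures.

1530

ω = 167.1 rad/s (from 1596 rpm).
x = r cosθ ⇒ ẋ = −rω sinθ.
|v| = rω|sinθ| = 0.0296·167.1·|sin 162°| = 1.5287 m/s = 1528.7 mm/s.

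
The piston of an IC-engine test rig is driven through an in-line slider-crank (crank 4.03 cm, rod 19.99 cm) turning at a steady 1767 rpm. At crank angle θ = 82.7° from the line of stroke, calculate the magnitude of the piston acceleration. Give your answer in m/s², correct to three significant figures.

99.2

ω = 2π·1767/60 = 185 rad/s
x(θ) = r cosθ + √(L² − r² sin²θ); with ω constant, a = ω²·d²x/dθ².
d²x/dθ² = −r cosθ − r²(cos2θ)/√u − r⁴ sin²2θ/(4u^{3/2}),  u = L² − r² sin²θ = 0.0383621 m².
Substituting r = 0.0403 m, L = 0.1999 m, θ = 82.7°: d²x/dθ² = +0.002898 m.
a = ω²·d²x/dθ² = (185)²·(+0.002898) = +99.225 m/s²;  |a| = 99.225 m/s².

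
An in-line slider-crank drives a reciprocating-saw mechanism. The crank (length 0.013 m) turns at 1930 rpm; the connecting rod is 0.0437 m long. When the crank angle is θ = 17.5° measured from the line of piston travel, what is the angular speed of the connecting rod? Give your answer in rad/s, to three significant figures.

ω = 202.1 rad/s (converted from 1930 rpm).
The rod makes angle φ with the slider axis where L sinφ = r sinθ; differentiating, L cosφ·φ̇ = r ω cosθ.
L cosφ = √(L² − r² sin²θ) = 0.043525 m.
|ω_rod| = r ω |cosθ| / √(L² − r² sin²θ) = 0.013·202.1·0.95372/0.043525 = 57.572 rad/s.

57.6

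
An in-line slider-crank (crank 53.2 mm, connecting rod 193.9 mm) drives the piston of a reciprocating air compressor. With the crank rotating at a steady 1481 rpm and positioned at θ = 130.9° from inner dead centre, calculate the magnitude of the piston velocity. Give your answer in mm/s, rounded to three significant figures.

ω = 2π·1481/60 = 155.1 rad/s
For an in-line slider-crank, x = r cosθ + √(L² − r² sin²θ), so v = −rω sinθ·[1 + r cosθ/√(L² − r² sin²θ)].
With r = 0.0532 m, L = 0.1939 m, θ = 130.9°: √(L² − r² sin²θ) = 0.18968 m.
v = −0.0532·155.1·0.75585·[1 + 0.0532·-0.65474/0.18968] = -5.0912 m/s.
|v| = 5.0912 m/s = 5091.2 mm/s.

5090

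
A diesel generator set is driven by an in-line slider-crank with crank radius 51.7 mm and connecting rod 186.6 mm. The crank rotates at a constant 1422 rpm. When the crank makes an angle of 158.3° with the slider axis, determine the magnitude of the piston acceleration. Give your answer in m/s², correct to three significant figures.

830

ω = 2π·1422/60 = 148.9 rad/s
x(θ) = r cosθ + √(L² − r² sin²θ); with ω constant, a = ω²·d²x/dθ².
d²x/dθ² = −r cosθ − r²(cos2θ)/√u − r⁴ sin²2θ/(4u^{3/2}),  u = L² − r² sin²θ = 0.0344541 m².
Substituting r = 0.0517 m, L = 0.1866 m, θ = 158.3°: d²x/dθ² = +0.037442 m.
a = ω²·d²x/dθ² = (148.9)²·(+0.037442) = +830.26 m/s²;  |a| = 830.26 m/s².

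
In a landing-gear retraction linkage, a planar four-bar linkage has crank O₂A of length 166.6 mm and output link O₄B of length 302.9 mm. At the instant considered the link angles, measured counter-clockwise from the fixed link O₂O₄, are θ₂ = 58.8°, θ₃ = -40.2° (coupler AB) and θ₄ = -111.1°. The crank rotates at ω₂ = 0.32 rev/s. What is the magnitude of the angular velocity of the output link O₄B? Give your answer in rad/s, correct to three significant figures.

1.16

ω₂ = 2.011 rad/s (from 0.32 rev/s).
Differentiating the loop-closure r₂e^{iθ₂}+r₃e^{iθ₃}=r₁+r₄e^{iθ₄} gives r₂ω₂e^{iθ₂}+r₃ω₃e^{iθ₃}=r₄ω₄e^{iθ₄}.
Eliminating the other unknown: ω₄ = r₂ω₂ sin(θ₂−θ₃) / [r₄ sin(θ₄−θ₃)].
Numerator sine = +0.98769; denominator sine = -0.94495.
Result = 0.1666·2.011·(+0.98769) / (0.3029·(-0.94495)) = -1.1559 rad/s; magnitude 1.1559 rad/s.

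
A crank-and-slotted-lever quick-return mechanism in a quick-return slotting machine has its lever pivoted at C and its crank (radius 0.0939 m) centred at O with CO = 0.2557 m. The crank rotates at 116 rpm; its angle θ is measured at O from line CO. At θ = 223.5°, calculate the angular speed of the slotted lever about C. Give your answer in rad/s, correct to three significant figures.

ω = 12.15 rad/s (from 116 rpm).
Crank pin A relative to C: A = (d + r cosθ, r sinθ); lever angle φ = atan2(r sinθ, d + r cosθ).
Differentiating tanφ: φ̇ = rω(d cosθ + r)/(d² + r² + 2dr cosθ).
d² + r² + 2dr cosθ = |CA|² = 0.0393669 m²;  d cosθ + r = -0.091578 m.
|ω_lever| = |0.0939·12.15·-0.091578| / 0.0393669 = 2.6535 rad/s.

2.65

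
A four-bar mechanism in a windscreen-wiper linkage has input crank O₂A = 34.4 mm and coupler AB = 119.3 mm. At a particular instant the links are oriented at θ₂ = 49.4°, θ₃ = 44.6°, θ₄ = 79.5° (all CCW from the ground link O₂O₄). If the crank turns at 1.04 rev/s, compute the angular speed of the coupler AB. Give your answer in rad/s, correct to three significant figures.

1.65

ω₂ = 6.535 rad/s (from 1.04 rev/s).
Differentiating the loop-closure r₂e^{iθ₂}+r₃e^{iθ₃}=r₁+r₄e^{iθ₄} gives r₂ω₂e^{iθ₂}+r₃ω₃e^{iθ₃}=r₄ω₄e^{iθ₄}.
Eliminating the other unknown: ω₃ = r₂ω₂ sin(θ₄−θ₂) / [r₃ sin(θ₃−θ₄)].
Numerator sine = +0.50151; denominator sine = -0.57215.
Result = 0.0344·6.535·(+0.50151) / (0.1193·(-0.57215)) = -1.6516 rad/s; magnitude 1.6516 rad/s.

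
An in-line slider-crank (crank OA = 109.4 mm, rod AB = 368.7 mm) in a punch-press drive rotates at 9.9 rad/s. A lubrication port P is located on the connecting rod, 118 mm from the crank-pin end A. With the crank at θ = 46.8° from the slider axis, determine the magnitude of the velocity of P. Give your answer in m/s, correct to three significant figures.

0.981

ω = 9.9 rad/s.  Crank-pin speed |V_A| = rω = 1.0831 m/s, perpendicular to OA.
Rod angle: sinφ = −(r/L) sinθ ⇒ φ = -12.492°; ω_rod = −rω cosθ/√(L²−r²sin²θ) = -2.0596 rad/s.
V_P = V_A + ω_rod × AP, with AP = 0.118 m along the rod.
Components: V_Px = −rω sinθ − a·ω_rod·sinφ = -0.84208 m/s;  V_Py = rω cosθ + a·ω_rod·cosφ = +0.50412 m/s.
|V_P| = √(V_Px² + V_Py²) = 0.98145 m/s.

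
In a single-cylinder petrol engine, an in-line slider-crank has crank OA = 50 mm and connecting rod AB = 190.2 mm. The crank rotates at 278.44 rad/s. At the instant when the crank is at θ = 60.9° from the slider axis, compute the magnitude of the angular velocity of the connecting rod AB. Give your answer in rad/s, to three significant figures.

36.6

ω = 278.4 rad/s
The rod makes angle φ with the slider axis where L sinφ = r sinθ; differentiating, L cosφ·φ̇ = r ω cosθ.
L cosφ = √(L² − r² sin²θ) = 0.18511 m.
|ω_rod| = r ω |cosθ| / √(L² − r² sin²θ) = 0.05·278.4·0.48634/0.18511 = 36.576 rad/s.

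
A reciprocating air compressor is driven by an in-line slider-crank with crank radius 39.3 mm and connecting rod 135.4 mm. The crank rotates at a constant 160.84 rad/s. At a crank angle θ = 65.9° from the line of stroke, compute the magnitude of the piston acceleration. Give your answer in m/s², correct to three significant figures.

215

ω = 160.8 rad/s
x(θ) = r cosθ + √(L² − r² sin²θ); with ω constant, a = ω²·d²x/dθ².
d²x/dθ² = −r cosθ − r²(cos2θ)/√u − r⁴ sin²2θ/(4u^{3/2}),  u = L² − r² sin²θ = 0.0170462 m².
Substituting r = 0.0393 m, L = 0.1354 m, θ = 65.9°: d²x/dθ² = -0.0083115 m.
a = ω²·d²x/dθ² = (160.8)²·(-0.0083115) = -215.01 m/s²;  |a| = 215.01 m/s².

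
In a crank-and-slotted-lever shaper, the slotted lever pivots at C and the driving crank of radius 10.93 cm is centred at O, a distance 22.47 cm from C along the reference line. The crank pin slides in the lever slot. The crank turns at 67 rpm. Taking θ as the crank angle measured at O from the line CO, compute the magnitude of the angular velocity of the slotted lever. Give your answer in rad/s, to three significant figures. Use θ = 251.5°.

ω = 7.016 rad/s (from 67 rpm).
Crank pin A relative to C: A = (d + r cosθ, r sinθ); lever angle φ = atan2(r sinθ, d + r cosθ).
Differentiating tanφ: φ̇ = rω(d cosθ + r)/(d² + r² + 2dr cosθ).
d² + r² + 2dr cosθ = |CA|² = 0.0468508 m²;  d cosθ + r = +0.038002 m.
|ω_lever| = |0.1093·7.016·+0.038002| / 0.0468508 = 0.62203 rad/s.

0.622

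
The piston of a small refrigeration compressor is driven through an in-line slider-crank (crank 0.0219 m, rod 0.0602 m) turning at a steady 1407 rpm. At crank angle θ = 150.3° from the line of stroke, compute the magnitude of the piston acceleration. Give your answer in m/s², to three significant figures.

319

ω = 2π·1407/60 = 147.3 rad/s
x(θ) = r cosθ + √(L² − r² sin²θ); with ω constant, a = ω²·d²x/dθ².
d²x/dθ² = −r cosθ − r²(cos2θ)/√u − r⁴ sin²2θ/(4u^{3/2}),  u = L² − r² sin²θ = 0.00350631 m².
Substituting r = 0.0219 m, L = 0.0602 m, θ = 150.3°: d²x/dθ² = +0.014695 m.
a = ω²·d²x/dθ² = (147.3)²·(+0.014695) = +319.01 m/s²;  |a| = 319.01 m/s².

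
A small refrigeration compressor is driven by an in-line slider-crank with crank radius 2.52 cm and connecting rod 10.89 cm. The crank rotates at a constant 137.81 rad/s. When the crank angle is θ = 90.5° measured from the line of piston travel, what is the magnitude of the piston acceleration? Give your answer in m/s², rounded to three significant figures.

118

ω = 137.8 rad/s
x(θ) = r cosθ + √(L² − r² sin²θ); with ω constant, a = ω²·d²x/dθ².
d²x/dθ² = −r cosθ − r²(cos2θ)/√u − r⁴ sin²2θ/(4u^{3/2}),  u = L² − r² sin²θ = 0.0112242 m².
Substituting r = 0.0252 m, L = 0.1089 m, θ = 90.5°: d²x/dθ² = +0.0062131 m.
a = ω²·d²x/dθ² = (137.8)²·(+0.0062131) = +118 m/s²;  |a| = 118 m/s².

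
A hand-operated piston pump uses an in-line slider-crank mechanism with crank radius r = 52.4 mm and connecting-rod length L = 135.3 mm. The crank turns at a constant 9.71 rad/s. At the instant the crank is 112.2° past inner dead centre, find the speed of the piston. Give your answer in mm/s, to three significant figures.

ω = 9.71 rad/s
For an in-line slider-crank, x = r cosθ + √(L² − r² sin²θ), so v = −rω sinθ·[1 + r cosθ/√(L² − r² sin²θ)].
With r = 0.0524 m, L = 0.1353 m, θ = 112.2°: √(L² − r² sin²θ) = 0.1263 m.
v = −0.0524·9.71·0.92587·[1 + 0.0524·-0.37784/0.1263] = -0.39724 m/s.
|v| = 0.39724 m/s = 397.24 mm/s.

397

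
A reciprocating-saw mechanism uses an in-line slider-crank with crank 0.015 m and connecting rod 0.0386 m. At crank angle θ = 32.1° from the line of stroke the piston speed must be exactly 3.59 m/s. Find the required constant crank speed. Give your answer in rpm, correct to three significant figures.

3220

For an in-line slider-crank, |v_piston| = rω|sinθ|·[1 + r cosθ/√(L² − r² sin²θ)].
With r = 0.015 m, L = 0.0386 m, θ = 32.1°: the bracketed kinematic factor |dx/dθ| = 0.010653 m.
ω = v/|dx/dθ| = 3.59/0.010653 = 337 rad/s.
N = 60ω/(2π) = 3218.1 rpm.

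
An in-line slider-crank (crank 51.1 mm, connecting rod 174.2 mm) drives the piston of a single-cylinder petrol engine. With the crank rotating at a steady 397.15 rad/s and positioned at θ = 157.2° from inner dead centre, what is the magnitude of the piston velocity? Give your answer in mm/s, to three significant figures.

5720

ω = 397.1 rad/s
For an in-line slider-crank, x = r cosθ + √(L² − r² sin²θ), so v = −rω sinθ·[1 + r cosθ/√(L² − r² sin²θ)].
With r = 0.0511 m, L = 0.1742 m, θ = 157.2°: √(L² − r² sin²θ) = 0.17307 m.
v = −0.0511·397.1·0.38752·[1 + 0.0511·-0.92186/0.17307] = -5.7238 m/s.
|v| = 5.7238 m/s = 5723.8 mm/s.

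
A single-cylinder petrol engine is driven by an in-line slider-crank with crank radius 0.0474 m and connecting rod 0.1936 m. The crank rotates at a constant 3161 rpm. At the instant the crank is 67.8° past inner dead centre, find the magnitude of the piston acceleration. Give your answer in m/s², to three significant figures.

1040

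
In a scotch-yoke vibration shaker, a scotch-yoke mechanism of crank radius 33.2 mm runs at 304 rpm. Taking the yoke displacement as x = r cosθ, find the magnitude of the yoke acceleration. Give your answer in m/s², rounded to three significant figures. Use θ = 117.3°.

15.4

ω = 31.83 rad/s (from 304 rpm).
x = r cosθ ⇒ ẍ = −rω² cosθ (ω constant).
|a| = rω²|cosθ| = 0.0332·(31.83)²·|cos 117.3°| = 15.432 m/s².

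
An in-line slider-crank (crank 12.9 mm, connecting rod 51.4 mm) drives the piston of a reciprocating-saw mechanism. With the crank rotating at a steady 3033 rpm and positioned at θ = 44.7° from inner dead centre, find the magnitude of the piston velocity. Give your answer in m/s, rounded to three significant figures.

3.40

ω = 2π·3033/60 = 317.6 rad/s
For an in-line slider-crank, x = r cosθ + √(L² − r² sin²θ), so v = −rω sinθ·[1 + r cosθ/√(L² − r² sin²θ)].
With r = 0.0129 m, L = 0.0514 m, θ = 44.7°: √(L² − r² sin²θ) = 0.050593 m.
v = −0.0129·317.6·0.70339·[1 + 0.0129·0.71080/0.050593] = -3.4043 m/s.
|v| = 3.4043 m/s.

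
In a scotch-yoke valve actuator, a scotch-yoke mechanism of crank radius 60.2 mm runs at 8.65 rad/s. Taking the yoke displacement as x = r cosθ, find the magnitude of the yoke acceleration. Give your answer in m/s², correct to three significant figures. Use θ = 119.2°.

2.20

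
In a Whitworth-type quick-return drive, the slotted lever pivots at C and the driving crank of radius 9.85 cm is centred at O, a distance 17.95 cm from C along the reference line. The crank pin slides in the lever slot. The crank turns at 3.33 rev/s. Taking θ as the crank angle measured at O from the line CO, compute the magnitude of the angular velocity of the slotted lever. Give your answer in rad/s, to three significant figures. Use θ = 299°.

6.47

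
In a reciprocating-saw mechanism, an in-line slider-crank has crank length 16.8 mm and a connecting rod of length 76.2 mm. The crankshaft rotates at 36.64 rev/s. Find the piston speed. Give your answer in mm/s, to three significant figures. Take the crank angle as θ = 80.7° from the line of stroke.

ω = 2π·36.6 = 230.2 rad/s
For an in-line slider-crank, x = r cosθ + √(L² − r² sin²θ), so v = −rω sinθ·[1 + r cosθ/√(L² − r² sin²θ)].
With r = 0.0168 m, L = 0.0762 m, θ = 80.7°: √(L² − r² sin²θ) = 0.074375 m.
v = −0.0168·230.2·0.98686·[1 + 0.0168·0.16160/0.074375] = -3.9561 m/s.
|v| = 3.9561 m/s = 3956.1 mm/s.

3960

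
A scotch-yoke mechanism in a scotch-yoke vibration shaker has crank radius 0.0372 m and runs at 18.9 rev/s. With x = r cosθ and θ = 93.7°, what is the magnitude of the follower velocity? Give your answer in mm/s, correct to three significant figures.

4410

ω = 118.8 rad/s (from 18.9 rev/s).
x = r cosθ ⇒ ẋ = −rω sinθ.
|v| = rω|sinθ| = 0.0372·118.8·|sin 93.7°| = 4.4084 m/s = 4408.4 mm/s.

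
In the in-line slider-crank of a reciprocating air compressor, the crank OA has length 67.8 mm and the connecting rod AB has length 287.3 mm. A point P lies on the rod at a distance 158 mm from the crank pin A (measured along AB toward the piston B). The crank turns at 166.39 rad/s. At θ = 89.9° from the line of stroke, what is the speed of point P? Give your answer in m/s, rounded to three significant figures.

11.3

ω = 166.4 rad/s.  Crank-pin speed |V_A| = rω = 11.281 m/s, perpendicular to OA.
Rod angle: sinφ = −(r/L) sinθ ⇒ φ = -13.650°; ω_rod = −rω cosθ/√(L²−r²sin²θ) = -0.070525 rad/s.
V_P = V_A + ω_rod × AP, with AP = 0.158 m along the rod.
Components: V_Px = −rω sinθ − a·ω_rod·sinφ = -11.284 m/s;  V_Py = rω cosθ + a·ω_rod·cosφ = +0.0088613 m/s.
|V_P| = √(V_Px² + V_Py²) = 11.284 m/s.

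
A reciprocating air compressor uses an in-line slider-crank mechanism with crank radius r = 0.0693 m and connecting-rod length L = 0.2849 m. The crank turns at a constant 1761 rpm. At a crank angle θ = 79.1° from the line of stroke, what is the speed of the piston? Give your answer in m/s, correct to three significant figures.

ω = 2π·1761/60 = 184.4 rad/s
For an in-line slider-crank, x = r cosθ + √(L² − r² sin²θ), so v = −rω sinθ·[1 + r cosθ/√(L² − r² sin²θ)].
With r = 0.0693 m, L = 0.2849 m, θ = 79.1°: √(L² − r² sin²θ) = 0.27665 m.
v = −0.0693·184.4·0.98196·[1 + 0.0693·0.18910/0.27665] = -13.144 m/s.
|v| = 13.144 m/s.

13.1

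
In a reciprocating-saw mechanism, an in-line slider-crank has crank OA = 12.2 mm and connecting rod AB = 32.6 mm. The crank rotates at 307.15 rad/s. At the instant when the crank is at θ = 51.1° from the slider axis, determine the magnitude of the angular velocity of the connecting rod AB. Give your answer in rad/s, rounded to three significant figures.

ω = 307.1 rad/s
The rod makes angle φ with the slider axis where L sinφ = r sinθ; differentiating, L cosφ·φ̇ = r ω cosθ.
L cosφ = √(L² − r² sin²θ) = 0.031187 m.
|ω_rod| = r ω |cosθ| / √(L² − r² sin²θ) = 0.0122·307.1·0.62796/0.031187 = 75.453 rad/s.

75.5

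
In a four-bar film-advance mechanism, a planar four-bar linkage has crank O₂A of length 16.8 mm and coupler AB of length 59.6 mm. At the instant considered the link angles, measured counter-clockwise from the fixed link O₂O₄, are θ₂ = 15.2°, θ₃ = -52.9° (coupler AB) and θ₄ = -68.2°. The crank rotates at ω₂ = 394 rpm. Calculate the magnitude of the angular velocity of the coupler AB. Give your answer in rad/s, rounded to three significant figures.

43.8

ω₂ = 41.26 rad/s (from 394 rpm).
Differentiating the loop-closure r₂e^{iθ₂}+r₃e^{iθ₃}=r₁+r₄e^{iθ₄} gives r₂ω₂e^{iθ₂}+r₃ω₃e^{iθ₃}=r₄ω₄e^{iθ₄}.
Eliminating the other unknown: ω₃ = r₂ω₂ sin(θ₄−θ₂) / [r₃ sin(θ₃−θ₄)].
Numerator sine = -0.99337; denominator sine = +0.26387.
Result = 0.0168·41.26·(-0.99337) / (0.0596·(+0.26387)) = -43.783 rad/s; magnitude 43.783 rad/s.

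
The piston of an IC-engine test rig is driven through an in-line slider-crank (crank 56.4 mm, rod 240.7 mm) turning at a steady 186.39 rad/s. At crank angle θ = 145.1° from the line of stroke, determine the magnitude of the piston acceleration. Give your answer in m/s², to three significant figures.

1440

ω = 186.4 rad/s
x(θ) = r cosθ + √(L² − r² sin²θ); with ω constant, a = ω²·d²x/dθ².
d²x/dθ² = −r cosθ − r²(cos2θ)/√u − r⁴ sin²2θ/(4u^{3/2}),  u = L² − r² sin²θ = 0.0568952 m².
Substituting r = 0.0564 m, L = 0.2407 m, θ = 145.1°: d²x/dθ² = +0.041488 m.
a = ω²·d²x/dθ² = (186.4)²·(+0.041488) = +1441.3 m/s²;  |a| = 1441.3 m/s².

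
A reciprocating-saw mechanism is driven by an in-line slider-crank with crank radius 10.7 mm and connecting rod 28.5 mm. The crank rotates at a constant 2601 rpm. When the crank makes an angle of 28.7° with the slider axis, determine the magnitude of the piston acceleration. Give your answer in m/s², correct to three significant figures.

ω = 2π·2601/60 = 272.4 rad/s
x(θ) = r cosθ + √(L² − r² sin²θ); with ω constant, a = ω²·d²x/dθ².
d²x/dθ² = −r cosθ − r²(cos2θ)/√u − r⁴ sin²2θ/(4u^{3/2}),  u = L² − r² sin²θ = 0.000785847 m².
Substituting r = 0.0107 m, L = 0.0285 m, θ = 28.7°: d²x/dθ² = -0.011691 m.
a = ω²·d²x/dθ² = (272.4)²·(-0.011691) = -867.37 m/s²;  |a| = 867.37 m/s².

867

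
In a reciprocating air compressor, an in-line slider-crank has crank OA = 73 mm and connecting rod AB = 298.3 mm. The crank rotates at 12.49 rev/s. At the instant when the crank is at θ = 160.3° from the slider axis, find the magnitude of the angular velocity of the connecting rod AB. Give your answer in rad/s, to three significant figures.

18.1

ω = 78.48 rad/s (converted from 12.49 rev/s).
The rod makes angle φ with the slider axis where L sinφ = r sinθ; differentiating, L cosφ·φ̇ = r ω cosθ.
L cosφ = √(L² − r² sin²θ) = 0.29728 m.
|ω_rod| = r ω |cosθ| / √(L² − r² sin²θ) = 0.073·78.48·0.94147/0.29728 = 18.143 rad/s.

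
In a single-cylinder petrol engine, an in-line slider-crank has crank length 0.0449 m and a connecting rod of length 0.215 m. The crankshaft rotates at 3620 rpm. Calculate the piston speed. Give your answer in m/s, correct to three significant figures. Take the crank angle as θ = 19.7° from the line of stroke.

ω = 2π·3620/60 = 379.1 rad/s
For an in-line slider-crank, x = r cosθ + √(L² − r² sin²θ), so v = −rω sinθ·[1 + r cosθ/√(L² − r² sin²θ)].
With r = 0.0449 m, L = 0.215 m, θ = 19.7°: √(L² − r² sin²θ) = 0.21447 m.
v = −0.0449·379.1·0.33710·[1 + 0.0449·0.94147/0.21447] = -6.8686 m/s.
|v| = 6.8686 m/s.

6.87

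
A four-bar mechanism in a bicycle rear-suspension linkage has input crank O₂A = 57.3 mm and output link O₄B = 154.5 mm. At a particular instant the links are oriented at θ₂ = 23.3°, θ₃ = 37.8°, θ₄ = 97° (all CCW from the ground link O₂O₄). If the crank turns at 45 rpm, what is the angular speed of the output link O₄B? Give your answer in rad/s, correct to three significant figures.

0.509

ω₂ = 4.712 rad/s (from 45 rpm).
Differentiating the loop-closure r₂e^{iθ₂}+r₃e^{iθ₃}=r₁+r₄e^{iθ₄} gives r₂ω₂e^{iθ₂}+r₃ω₃e^{iθ₃}=r₄ω₄e^{iθ₄}.
Eliminating the other unknown: ω₄ = r₂ω₂ sin(θ₂−θ₃) / [r₄ sin(θ₄−θ₃)].
Numerator sine = -0.25038; denominator sine = +0.85896.
Result = 0.0573·4.712·(-0.25038) / (0.1545·(+0.85896)) = -0.50944 rad/s; magnitude 0.50944 rad/s.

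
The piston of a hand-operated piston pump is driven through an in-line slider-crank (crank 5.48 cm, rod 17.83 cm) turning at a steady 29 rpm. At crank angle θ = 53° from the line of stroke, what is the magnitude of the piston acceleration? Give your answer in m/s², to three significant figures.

0.264

ω = 2π·29/60 = 3.037 rad/s
x(θ) = r cosθ + √(L² − r² sin²θ); with ω constant, a = ω²·d²x/dθ².
d²x/dθ² = −r cosθ − r²(cos2θ)/√u − r⁴ sin²2θ/(4u^{3/2}),  u = L² − r² sin²θ = 0.0298755 m².
Substituting r = 0.0548 m, L = 0.1783 m, θ = 53°: d²x/dθ² = -0.028594 m.
a = ω²·d²x/dθ² = (3.037)²·(-0.028594) = -0.26371 m/s²;  |a| = 0.26371 m/s².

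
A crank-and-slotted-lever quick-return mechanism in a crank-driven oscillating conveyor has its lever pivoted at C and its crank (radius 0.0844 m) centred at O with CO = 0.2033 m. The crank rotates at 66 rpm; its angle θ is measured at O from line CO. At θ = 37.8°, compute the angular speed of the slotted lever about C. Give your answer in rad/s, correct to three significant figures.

1.89

ω = 6.912 rad/s (from 66 rpm).
Crank pin A relative to C: A = (d + r cosθ, r sinθ); lever angle φ = atan2(r sinθ, d + r cosθ).
Differentiating tanφ: φ̇ = rω(d cosθ + r)/(d² + r² + 2dr cosθ).
d² + r² + 2dr cosθ = |CA|² = 0.07557 m²;  d cosθ + r = +0.24504 m.
|ω_lever| = |0.0844·6.912·+0.24504| / 0.07557 = 1.8915 rad/s.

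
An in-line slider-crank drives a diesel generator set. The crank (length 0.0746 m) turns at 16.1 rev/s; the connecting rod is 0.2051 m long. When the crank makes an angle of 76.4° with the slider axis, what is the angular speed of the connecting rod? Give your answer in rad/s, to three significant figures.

9.25

ω = 101.2 rad/s (converted from 16.1 rev/s).
The rod makes angle φ with the slider axis where L sinφ = r sinθ; differentiating, L cosφ·φ̇ = r ω cosθ.
L cosφ = √(L² − r² sin²θ) = 0.19186 m.
|ω_rod| = r ω |cosθ| / √(L² − r² sin²θ) = 0.0746·101.2·0.23514/0.19186 = 9.2491 rad/s.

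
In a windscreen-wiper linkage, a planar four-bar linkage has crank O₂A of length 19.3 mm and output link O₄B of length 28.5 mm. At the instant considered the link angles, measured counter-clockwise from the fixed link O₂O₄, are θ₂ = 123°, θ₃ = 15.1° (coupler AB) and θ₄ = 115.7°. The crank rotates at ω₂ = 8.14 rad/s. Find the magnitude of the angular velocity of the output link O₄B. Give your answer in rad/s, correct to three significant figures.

5.34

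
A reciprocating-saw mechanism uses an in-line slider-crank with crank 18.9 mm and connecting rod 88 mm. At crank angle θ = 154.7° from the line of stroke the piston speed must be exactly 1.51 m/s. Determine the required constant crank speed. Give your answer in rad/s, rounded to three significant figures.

232

For an in-line slider-crank, |v_piston| = rω|sinθ|·[1 + r cosθ/√(L² − r² sin²θ)].
With r = 0.0189 m, L = 0.088 m, θ = 154.7°: the bracketed kinematic factor |dx/dθ| = 0.0065021 m.
ω = v/|dx/dθ| = 1.51/0.0065021 = 232.23 rad/s.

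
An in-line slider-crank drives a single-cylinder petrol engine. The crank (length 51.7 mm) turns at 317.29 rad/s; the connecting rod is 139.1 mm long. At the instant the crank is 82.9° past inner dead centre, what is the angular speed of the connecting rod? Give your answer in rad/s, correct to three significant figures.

ω = 317.3 rad/s
The rod makes angle φ with the slider axis where L sinφ = r sinθ; differentiating, L cosφ·φ̇ = r ω cosθ.
L cosφ = √(L² − r² sin²θ) = 0.12929 m.
|ω_rod| = r ω |cosθ| / √(L² − r² sin²θ) = 0.0517·317.3·0.12360/0.12929 = 15.682 rad/s.

15.7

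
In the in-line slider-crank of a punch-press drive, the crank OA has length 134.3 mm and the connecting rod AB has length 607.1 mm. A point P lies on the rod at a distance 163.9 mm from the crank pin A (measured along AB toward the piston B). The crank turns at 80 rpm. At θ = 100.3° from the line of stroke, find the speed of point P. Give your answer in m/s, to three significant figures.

1.10

ω = 8.378 rad/s.  Crank-pin speed |V_A| = rω = 1.1251 m/s, perpendicular to OA.
Rod angle: sinφ = −(r/L) sinθ ⇒ φ = -12.571°; ω_rod = −rω cosθ/√(L²−r²sin²θ) = +0.3395 rad/s.
V_P = V_A + ω_rod × AP, with AP = 0.1639 m along the rod.
Components: V_Px = −rω sinθ − a·ω_rod·sinφ = -1.0949 m/s;  V_Py = rω cosθ + a·ω_rod·cosφ = -0.14686 m/s.
|V_P| = √(V_Px² + V_Py²) = 1.1047 m/s.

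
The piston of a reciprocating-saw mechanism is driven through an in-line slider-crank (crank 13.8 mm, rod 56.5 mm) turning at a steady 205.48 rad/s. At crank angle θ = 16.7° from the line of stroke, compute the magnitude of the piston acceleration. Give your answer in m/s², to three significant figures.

678

ω = 205.5 rad/s
x(θ) = r cosθ + √(L² − r² sin²θ); with ω constant, a = ω²·d²x/dθ².
d²x/dθ² = −r cosθ − r²(cos2θ)/√u − r⁴ sin²2θ/(4u^{3/2}),  u = L² − r² sin²θ = 0.00317652 m².
Substituting r = 0.0138 m, L = 0.0565 m, θ = 16.7°: d²x/dθ² = -0.016054 m.
a = ω²·d²x/dθ² = (205.5)²·(-0.016054) = -677.84 m/s²;  |a| = 677.84 m/s².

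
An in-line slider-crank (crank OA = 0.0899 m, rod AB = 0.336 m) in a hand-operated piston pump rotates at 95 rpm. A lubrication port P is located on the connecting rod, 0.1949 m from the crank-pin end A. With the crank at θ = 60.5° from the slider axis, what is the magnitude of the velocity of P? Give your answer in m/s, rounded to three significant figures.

0.860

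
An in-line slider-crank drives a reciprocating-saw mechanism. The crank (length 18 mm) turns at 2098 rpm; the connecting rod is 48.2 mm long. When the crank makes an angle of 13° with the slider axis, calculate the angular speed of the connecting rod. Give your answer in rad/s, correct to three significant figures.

80.2

ω = 219.7 rad/s (converted from 2098 rpm).
The rod makes angle φ with the slider axis where L sinφ = r sinθ; differentiating, L cosφ·φ̇ = r ω cosθ.
L cosφ = √(L² − r² sin²θ) = 0.04803 m.
|ω_rod| = r ω |cosθ| / √(L² − r² sin²θ) = 0.018·219.7·0.97437/0.04803 = 80.227 rad/s.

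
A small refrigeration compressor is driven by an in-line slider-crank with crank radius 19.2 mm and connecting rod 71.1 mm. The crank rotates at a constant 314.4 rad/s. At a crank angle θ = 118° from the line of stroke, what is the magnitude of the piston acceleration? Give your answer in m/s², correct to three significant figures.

1180

ω = 314.4 rad/s
x(θ) = r cosθ + √(L² − r² sin²θ); with ω constant, a = ω²·d²x/dθ².
d²x/dθ² = −r cosθ − r²(cos2θ)/√u − r⁴ sin²2θ/(4u^{3/2}),  u = L² − r² sin²θ = 0.00476782 m².
Substituting r = 0.0192 m, L = 0.0711 m, θ = 118°: d²x/dθ² = +0.011928 m.
a = ω²·d²x/dθ² = (314.4)²·(+0.011928) = +1179.1 m/s²;  |a| = 1179.1 m/s².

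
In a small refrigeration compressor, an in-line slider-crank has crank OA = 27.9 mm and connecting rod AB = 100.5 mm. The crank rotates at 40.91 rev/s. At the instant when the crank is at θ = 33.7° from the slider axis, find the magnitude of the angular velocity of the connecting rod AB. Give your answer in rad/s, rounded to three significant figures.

60.1

ω = 257 rad/s (converted from 40.91 rev/s).
The rod makes angle φ with the slider axis where L sinφ = r sinθ; differentiating, L cosφ·φ̇ = r ω cosθ.
L cosφ = √(L² − r² sin²θ) = 0.099301 m.
|ω_rod| = r ω |cosθ| / √(L² − r² sin²θ) = 0.0279·257·0.83195/0.099301 = 60.084 rad/s.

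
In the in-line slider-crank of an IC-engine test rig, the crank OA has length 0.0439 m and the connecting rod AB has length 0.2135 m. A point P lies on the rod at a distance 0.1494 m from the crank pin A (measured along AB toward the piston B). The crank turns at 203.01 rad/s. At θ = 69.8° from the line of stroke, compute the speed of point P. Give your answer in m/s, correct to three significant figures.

8.84

ω = 203 rad/s.  Crank-pin speed |V_A| = rω = 8.9121 m/s, perpendicular to OA.
Rod angle: sinφ = −(r/L) sinθ ⇒ φ = -11.126°; ω_rod = −rω cosθ/√(L²−r²sin²θ) = -14.69 rad/s.
V_P = V_A + ω_rod × AP, with AP = 0.1494 m along the rod.
Components: V_Px = −rω sinθ − a·ω_rod·sinφ = -8.7875 m/s;  V_Py = rω cosθ + a·ω_rod·cosφ = +0.92392 m/s.
|V_P| = √(V_Px² + V_Py²) = 8.8359 m/s.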